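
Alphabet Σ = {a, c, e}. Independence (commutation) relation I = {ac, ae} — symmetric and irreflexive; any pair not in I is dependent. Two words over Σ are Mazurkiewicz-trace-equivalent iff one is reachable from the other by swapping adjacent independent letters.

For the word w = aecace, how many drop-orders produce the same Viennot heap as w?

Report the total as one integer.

drop 0:a onto floor
drop 1:e onto floor
drop 2:c onto {1:e}
drop 3:a onto {0:a}
drop 4:c onto {2:c}
drop 5:e onto {4:c}
ground layer = {0:a, 1:e}
drop-orders for the pieces not yet dropped (sum over which currently-grounded one goes next):
  1 to go: {3} 1  {5} 1
  2 to go: {0,3} 1  {3,5} 2  {4,5} 1
  3 to go: {0,3,5} 3  {2,4,5} 1  {3,4,5} 3
  4 to go: {0,3,4,5} 6  {1,2,4,5} 1  {2,3,4,5} 4
  if 0:a drops first: 5 orders
  if 1:e drops first: 10 orders
heap linearizations: 15

15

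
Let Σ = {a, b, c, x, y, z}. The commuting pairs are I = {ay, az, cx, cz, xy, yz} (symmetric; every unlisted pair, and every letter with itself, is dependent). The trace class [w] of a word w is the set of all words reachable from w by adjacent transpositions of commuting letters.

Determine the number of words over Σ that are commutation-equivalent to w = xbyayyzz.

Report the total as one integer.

60

0(x) covers ∅
1(b) covers 0:x
2(y) covers 1:b
3(a) covers 1:b
4(y) covers 2:y
5(y) covers 4:y
6(z) covers 1:b
7(z) covers 6:z
floor of heap: 0:x
completions by unplaced set U, small U first (add the entries for U minus each lowest piece of U):
  |U|=1: {3}:1  {5}:1  {7}:1
  |U|=2: {3,5}:2  {3,7}:2  {4,5}:1  {5,7}:2  {6,7}:1
  |U|=3: {2,4,5}:1  {3,4,5}:3  {3,5,7}:6  {3,6,7}:3  {4,5,7}:3  {5,6,7}:3
  |U|=4: {2,3,4,5}:4  {2,4,5,7}:4  {3,4,5,7}:12  {3,5,6,7}:12  {4,5,6,7}:6
  |U|=5: {2,3,4,5,7}:20  {2,4,5,6,7}:10  {3,4,5,6,7}:30
  |U|=6: {2,3,4,5,6,7}:60
  start at 0(x): 60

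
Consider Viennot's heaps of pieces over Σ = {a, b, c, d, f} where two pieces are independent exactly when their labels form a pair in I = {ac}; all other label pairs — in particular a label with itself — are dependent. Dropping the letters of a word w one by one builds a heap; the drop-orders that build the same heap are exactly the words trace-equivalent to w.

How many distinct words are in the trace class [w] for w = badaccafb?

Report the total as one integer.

6

#0=b has no predecessor
#1=a depends on [0:b]
#2=d depends on [1:a]
#3=a depends on [2:d]
#4=c depends on [2:d]
#5=c depends on [4:c]
#6=a depends on [3:a]
#7=f depends on [5:c, 6:a]
#8=b depends on [7:f]
sources: [0:b]
N(rest) = Σ N(rest − s) over sources s of rest; N(one piece) = 1:
  size 1 → [8]=1
  size 2 → [7,8]=1
  size 3 → [5,7,8]=1  [6,7,8]=1
  size 4 → [3,6,7,8]=1  [4,5,7,8]=1  [5,6,7,8]=2
  size 5 → [3,5,6,7,8]=3  [4,5,6,7,8]=3
  size 6 → [3,4,5,6,7,8]=6
  size 7 → [2,3,4,5,6,7,8]=6
  first=0(b) contributes 6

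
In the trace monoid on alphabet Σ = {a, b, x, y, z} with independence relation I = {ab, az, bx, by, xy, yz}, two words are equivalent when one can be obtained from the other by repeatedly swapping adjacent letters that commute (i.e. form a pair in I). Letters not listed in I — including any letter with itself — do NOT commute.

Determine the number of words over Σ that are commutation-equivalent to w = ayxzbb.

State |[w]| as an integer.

#0=a has no predecessor
#1=y depends on [0:a]
#2=x depends on [0:a]
#3=z depends on [2:x]
#4=b depends on [3:z]
#5=b depends on [4:b]
sources: [0:a]
N(rest) = Σ N(rest − s) over sources s of rest; N(one piece) = 1:
  size 1 → [1]=1  [5]=1
  size 2 → [1,5]=2  [4,5]=1
  size 3 → [1,4,5]=3  [3,4,5]=1
  size 4 → [1,3,4,5]=4  [2,3,4,5]=1
  first=0(a) contributes 5

5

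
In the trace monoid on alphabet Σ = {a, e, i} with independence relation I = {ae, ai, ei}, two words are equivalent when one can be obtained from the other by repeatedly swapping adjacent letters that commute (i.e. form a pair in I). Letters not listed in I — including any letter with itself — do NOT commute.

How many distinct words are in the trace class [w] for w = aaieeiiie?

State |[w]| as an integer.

1260

drop 0:a onto floor
drop 1:a onto {0:a}
drop 2:i onto floor
drop 3:e onto floor
drop 4:e onto {3:e}
drop 5:i onto {2:i}
drop 6:i onto {5:i}
drop 7:i onto {6:i}
drop 8:e onto {4:e}
ground layer = {0:a, 2:i, 3:e}
drop-orders for the pieces not yet dropped (sum over which currently-grounded one goes next):
  1 to go: {1} 1  {7} 1  {8} 1
  2 to go: {0,1} 1  {1,7} 2  {1,8} 2  {4,8} 1  {6,7} 1  {7,8} 2
  3 to go: {0,1,7} 3  {0,1,8} 3  {1,4,8} 3  {1,6,7} 3  {1,7,8} 6  {3,4,8} 1  {4,7,8} 3  {5,6,7} 1  {6,7,8} 3
  4 to go: {0,1,4,8} 6  {0,1,6,7} 6  {0,1,7,8} 12  {1,3,4,8} 4  {1,4,7,8} 12  {1,5,6,7} 4  {1,6,7,8} 12  {2,5,6,7} 1  {3,4,7,8} 4  {4,6,7,8} 6  {5,6,7,8} 4
  5 to go: {0,1,3,4,8} 10  {0,1,4,7,8} 30  {0,1,5,6,7} 10  {0,1,6,7,8} 30  {1,2,5,6,7} 5  {1,3,4,7,8} 20  {1,4,6,7,8} 30  {1,5,6,7,8} 20  {2,5,6,7,8} 5  {3,4,6,7,8} 10  {4,5,6,7,8} 10
  6 to go: {0,1,2,5,6,7} 15  {0,1,3,4,7,8} 60  {0,1,4,6,7,8} 90  {0,1,5,6,7,8} 60  {1,2,5,6,7,8} 30  {1,3,4,6,7,8} 60  {1,4,5,6,7,8} 60  {2,4,5,6,7,8} 15  {3,4,5,6,7,8} 20
  7 to go: {0,1,2,5,6,7,8} 105  {0,1,3,4,6,7,8} 210  {0,1,4,5,6,7,8} 210  {1,2,4,5,6,7,8} 105  {1,3,4,5,6,7,8} 140  {2,3,4,5,6,7,8} 35
  if 0:a drops first: 280 orders
  if 2:i drops first: 560 orders
  if 3:e drops first: 420 orders
heap linearizations: 1260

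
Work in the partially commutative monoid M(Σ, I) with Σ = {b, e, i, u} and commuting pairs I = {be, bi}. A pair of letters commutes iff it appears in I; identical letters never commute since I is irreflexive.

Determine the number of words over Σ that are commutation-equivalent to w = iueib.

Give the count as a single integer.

0(i) covers ∅
1(u) covers 0:i
2(e) covers 1:u
3(i) covers 2:e
4(b) covers 1:u
floor of heap: 0:i
completions by unplaced set U, small U first (add the entries for U minus each lowest piece of U):
  |U|=1: {3}:1  {4}:1
  |U|=2: {2,3}:1  {3,4}:2
  |U|=3: {2,3,4}:3
  start at 0(i): 3

3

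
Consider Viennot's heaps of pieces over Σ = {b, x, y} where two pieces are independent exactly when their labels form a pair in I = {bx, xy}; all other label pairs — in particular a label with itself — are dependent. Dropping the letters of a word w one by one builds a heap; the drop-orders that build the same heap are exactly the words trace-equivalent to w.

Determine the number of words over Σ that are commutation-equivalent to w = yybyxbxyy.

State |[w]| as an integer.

0(y) covers ∅
1(y) covers 0:y
2(b) covers 1:y
3(y) covers 2:b
4(x) covers ∅
5(b) covers 3:y
6(x) covers 4:x
7(y) covers 5:b
8(y) covers 7:y
floor of heap: 0:y, 4:x
completions by unplaced set U, small U first (add the entries for U minus each lowest piece of U):
  |U|=1: {6}:1  {8}:1
  |U|=2: {4,6}:1  {6,8}:2  {7,8}:1
  |U|=3: {4,6,8}:3  {5,7,8}:1  {6,7,8}:3
  |U|=4: {3,5,7,8}:1  {4,6,7,8}:6  {5,6,7,8}:4
  |U|=5: {2,3,5,7,8}:1  {3,5,6,7,8}:5  {4,5,6,7,8}:10
  |U|=6: {1,2,3,5,7,8}:1  {2,3,5,6,7,8}:6  {3,4,5,6,7,8}:15
  |U|=7: {0,1,2,3,5,7,8}:1  {1,2,3,5,6,7,8}:7  {2,3,4,5,6,7,8}:21
  start at 0(y): 28
  start at 4(x): 8
sum over floor = 36

36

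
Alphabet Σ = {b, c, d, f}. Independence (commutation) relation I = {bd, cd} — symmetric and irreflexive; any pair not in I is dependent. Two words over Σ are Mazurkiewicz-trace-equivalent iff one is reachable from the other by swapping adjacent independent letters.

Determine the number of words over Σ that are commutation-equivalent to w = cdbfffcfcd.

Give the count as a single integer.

piece 0:c — minimal
piece 1:d — minimal
piece 2:b rests on {0:c}
piece 3:f rests on {1:d, 2:b}
piece 4:f rests on {3:f}
piece 5:f rests on {4:f}
piece 6:c rests on {5:f}
piece 7:f rests on {6:c}
piece 8:c rests on {7:f}
piece 9:d rests on {7:f}
minimal pieces: {0:c, 1:d}
ways to finish when only these pieces remain (= sum over removing one remaining piece with nothing left below it):
  1 left: {8}→1  {9}→1
  2 left: {8,9}→2
  3 left: {7,8,9}→2
  4 left: {6,7,8,9}→2
  5 left: {5,6,7,8,9}→2
  6 left: {4,5,6,7,8,9}→2
  7 left: {3,4,5,6,7,8,9}→2
  8 left: {1,3,4,5,6,7,8,9}→2  {2,3,4,5,6,7,8,9}→2
  placing 0:c first → 4 extensions
  placing 1:d first → 2 extensions
total linear extensions = 6

6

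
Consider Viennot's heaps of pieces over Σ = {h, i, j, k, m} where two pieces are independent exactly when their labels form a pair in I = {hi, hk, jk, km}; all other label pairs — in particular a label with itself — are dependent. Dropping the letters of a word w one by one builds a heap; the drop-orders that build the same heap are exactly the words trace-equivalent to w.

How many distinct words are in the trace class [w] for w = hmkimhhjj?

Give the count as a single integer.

#0=h has no predecessor
#1=m depends on [0:h]
#2=k has no predecessor
#3=i depends on [1:m, 2:k]
#4=m depends on [3:i]
#5=h depends on [4:m]
#6=h depends on [5:h]
#7=j depends on [6:h]
#8=j depends on [7:j]
sources: [0:h, 2:k]
N(rest) = Σ N(rest − s) over sources s of rest; N(one piece) = 1:
  size 1 → [8]=1
  size 2 → [7,8]=1
  size 3 → [6,7,8]=1
  size 4 → [5,6,7,8]=1
  size 5 → [4,5,6,7,8]=1
  size 6 → [3,4,5,6,7,8]=1
  size 7 → [1,3,4,5,6,7,8]=1  [2,3,4,5,6,7,8]=1
  first=0(h) contributes 2
  first=2(k) contributes 1
|[w]| = 3

3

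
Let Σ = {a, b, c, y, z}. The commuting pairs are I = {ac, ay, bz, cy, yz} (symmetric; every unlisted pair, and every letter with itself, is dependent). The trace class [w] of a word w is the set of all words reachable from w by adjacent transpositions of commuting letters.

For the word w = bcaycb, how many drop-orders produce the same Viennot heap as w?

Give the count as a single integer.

12

#0=b has no predecessor
#1=c depends on [0:b]
#2=a depends on [0:b]
#3=y depends on [0:b]
#4=c depends on [1:c]
#5=b depends on [2:a, 3:y, 4:c]
sources: [0:b]
N(rest) = Σ N(rest − s) over sources s of rest; N(one piece) = 1:
  size 1 → [5]=1
  size 2 → [2,5]=1  [3,5]=1  [4,5]=1
  size 3 → [1,4,5]=1  [2,3,5]=2  [2,4,5]=2  [3,4,5]=2
  size 4 → [1,2,4,5]=3  [1,3,4,5]=3  [2,3,4,5]=6
  first=0(b) contributes 12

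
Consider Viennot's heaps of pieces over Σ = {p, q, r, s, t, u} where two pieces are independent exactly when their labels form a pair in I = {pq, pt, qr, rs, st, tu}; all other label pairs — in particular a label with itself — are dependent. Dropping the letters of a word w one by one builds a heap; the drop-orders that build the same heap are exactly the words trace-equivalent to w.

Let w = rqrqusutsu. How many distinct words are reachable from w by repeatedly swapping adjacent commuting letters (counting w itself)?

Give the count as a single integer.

drop 0:r onto floor
drop 1:q onto floor
drop 2:r onto {0:r}
drop 3:q onto {1:q}
drop 4:u onto {2:r, 3:q}
drop 5:s onto {4:u}
drop 6:u onto {5:s}
drop 7:t onto {2:r, 3:q}
drop 8:s onto {6:u}
drop 9:u onto {8:s}
ground layer = {0:r, 1:q}
drop-orders for the pieces not yet dropped (sum over which currently-grounded one goes next):
  1 to go: {7} 1  {9} 1
  2 to go: {7,9} 2  {8,9} 1
  3 to go: {6,8,9} 1  {7,8,9} 3
  4 to go: {5,6,8,9} 1  {6,7,8,9} 4
  5 to go: {4,5,6,8,9} 1  {5,6,7,8,9} 5
  6 to go: {4,5,6,7,8,9} 6
  7 to go: {2,4,5,6,7,8,9} 6  {3,4,5,6,7,8,9} 6
  8 to go: {0,2,4,5,6,7,8,9} 6  {1,3,4,5,6,7,8,9} 6  {2,3,4,5,6,7,8,9} 12
  if 0:r drops first: 18 orders
  if 1:q drops first: 18 orders
heap linearizations: 36

36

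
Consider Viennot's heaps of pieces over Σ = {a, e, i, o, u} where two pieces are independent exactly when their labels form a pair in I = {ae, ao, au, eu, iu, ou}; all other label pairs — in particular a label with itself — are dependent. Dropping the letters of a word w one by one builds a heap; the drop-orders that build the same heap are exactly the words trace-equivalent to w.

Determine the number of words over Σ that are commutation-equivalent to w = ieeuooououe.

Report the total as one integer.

0(i) covers ∅
1(e) covers 0:i
2(e) covers 1:e
3(u) covers ∅
4(o) covers 2:e
5(o) covers 4:o
6(o) covers 5:o
7(u) covers 3:u
8(o) covers 6:o
9(u) covers 7:u
10(e) covers 8:o
floor of heap: 0:i, 3:u
completions by unplaced set U, small U first (add the entries for U minus each lowest piece of U):
  |U|=1: {9}:1  {10}:1
  |U|=2: {7,9}:1  {8,10}:1  {9,10}:2
  |U|=3: {3,7,9}:1  {6,8,10}:1  {7,9,10}:3  {8,9,10}:3
  |U|=4: {3,7,9,10}:4  {5,6,8,10}:1  {6,8,9,10}:4  {7,8,9,10}:6
  |U|=5: {3,7,8,9,10}:10  {4,5,6,8,10}:1  {5,6,8,9,10}:5  {6,7,8,9,10}:10
  |U|=6: {2,4,5,6,8,10}:1  {3,6,7,8,9,10}:20  {4,5,6,8,9,10}:6  {5,6,7,8,9,10}:15
  |U|=7: {1,2,4,5,6,8,10}:1  {2,4,5,6,8,9,10}:7  {3,5,6,7,8,9,10}:35  {4,5,6,7,8,9,10}:21
  |U|=8: {0,1,2,4,5,6,8,10}:1  {1,2,4,5,6,8,9,10}:8  {2,4,5,6,7,8,9,10}:28  {3,4,5,6,7,8,9,10}:56
  |U|=9: {0,1,2,4,5,6,8,9,10}:9  {1,2,4,5,6,7,8,9,10}:36  {2,3,4,5,6,7,8,9,10}:84
  start at 0(i): 120
  start at 3(u): 45
sum over floor = 165

165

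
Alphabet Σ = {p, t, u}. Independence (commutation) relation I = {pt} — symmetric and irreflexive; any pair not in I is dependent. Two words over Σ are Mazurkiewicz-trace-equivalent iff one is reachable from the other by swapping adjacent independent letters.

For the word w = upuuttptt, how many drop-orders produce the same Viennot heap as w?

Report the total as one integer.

#0=u has no predecessor
#1=p depends on [0:u]
#2=u depends on [1:p]
#3=u depends on [2:u]
#4=t depends on [3:u]
#5=t depends on [4:t]
#6=p depends on [3:u]
#7=t depends on [5:t]
#8=t depends on [7:t]
sources: [0:u]
N(rest) = Σ N(rest − s) over sources s of rest; N(one piece) = 1:
  size 1 → [6]=1  [8]=1
  size 2 → [6,8]=2  [7,8]=1
  size 3 → [5,7,8]=1  [6,7,8]=3
  size 4 → [4,5,7,8]=1  [5,6,7,8]=4
  size 5 → [4,5,6,7,8]=5
  size 6 → [3,4,5,6,7,8]=5
  size 7 → [2,3,4,5,6,7,8]=5
  first=0(u) contributes 5

5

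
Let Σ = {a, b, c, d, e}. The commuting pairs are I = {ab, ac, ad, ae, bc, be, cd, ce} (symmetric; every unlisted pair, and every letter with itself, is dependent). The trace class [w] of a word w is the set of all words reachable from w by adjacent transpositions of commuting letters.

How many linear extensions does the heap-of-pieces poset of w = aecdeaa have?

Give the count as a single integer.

140

0(a) covers ∅
1(e) covers ∅
2(c) covers ∅
3(d) covers 1:e
4(e) covers 3:d
5(a) covers 0:a
6(a) covers 5:a
floor of heap: 0:a, 1:e, 2:c
completions by unplaced set U, small U first (add the entries for U minus each lowest piece of U):
  |U|=1: {2}:1  {4}:1  {6}:1
  |U|=2: {2,4}:2  {2,6}:2  {3,4}:1  {4,6}:2  {5,6}:1
  |U|=3: {0,5,6}:1  {1,3,4}:1  {2,3,4}:3  {2,4,6}:6  {2,5,6}:3  {3,4,6}:3  {4,5,6}:3
  |U|=4: {0,2,5,6}:4  {0,4,5,6}:4  {1,2,3,4}:4  {1,3,4,6}:4  {2,3,4,6}:12  {2,4,5,6}:12  {3,4,5,6}:6
  |U|=5: {0,2,4,5,6}:20  {0,3,4,5,6}:10  {1,2,3,4,6}:20  {1,3,4,5,6}:10  {2,3,4,5,6}:30
  start at 0(a): 60
  start at 1(e): 60
  start at 2(c): 20
sum over floor = 140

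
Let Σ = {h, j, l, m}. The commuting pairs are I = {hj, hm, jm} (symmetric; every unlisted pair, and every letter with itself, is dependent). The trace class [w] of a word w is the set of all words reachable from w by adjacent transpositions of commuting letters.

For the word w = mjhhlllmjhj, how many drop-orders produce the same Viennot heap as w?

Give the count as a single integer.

#0=m has no predecessor
#1=j has no predecessor
#2=h has no predecessor
#3=h depends on [2:h]
#4=l depends on [0:m, 1:j, 3:h]
#5=l depends on [4:l]
#6=l depends on [5:l]
#7=m depends on [6:l]
#8=j depends on [6:l]
#9=h depends on [6:l]
#10=j depends on [8:j]
sources: [0:m, 1:j, 2:h]
N(rest) = Σ N(rest − s) over sources s of rest; N(one piece) = 1:
  size 1 → [7]=1  [9]=1  [10]=1
  size 2 → [7,9]=2  [7,10]=2  [8,10]=1  [9,10]=2
  size 3 → [7,8,10]=3  [7,9,10]=6  [8,9,10]=3
  size 4 → [7,8,9,10]=12
  size 5 → [6,7,8,9,10]=12
  size 6 → [5,6,7,8,9,10]=12
  size 7 → [4,5,6,7,8,9,10]=12
  size 8 → [0,4,5,6,7,8,9,10]=12  [1,4,5,6,7,8,9,10]=12  [3,4,5,6,7,8,9,10]=12
  size 9 → [0,1,4,5,6,7,8,9,10]=24  [0,3,4,5,6,7,8,9,10]=24  [1,3,4,5,6,7,8,9,10]=24  [2,3,4,5,6,7,8,9,10]=12
  first=0(m) contributes 36
  first=1(j) contributes 36
  first=2(h) contributes 72
|[w]| = 144

144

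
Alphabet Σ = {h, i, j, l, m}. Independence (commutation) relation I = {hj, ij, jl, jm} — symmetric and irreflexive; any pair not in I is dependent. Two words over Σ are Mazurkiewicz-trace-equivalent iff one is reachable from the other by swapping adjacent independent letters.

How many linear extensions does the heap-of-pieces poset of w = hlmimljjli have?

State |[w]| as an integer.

piece 0:h — minimal
piece 1:l rests on {0:h}
piece 2:m rests on {1:l}
piece 3:i rests on {2:m}
piece 4:m rests on {3:i}
piece 5:l rests on {4:m}
piece 6:j — minimal
piece 7:j rests on {6:j}
piece 8:l rests on {5:l}
piece 9:i rests on {8:l}
minimal pieces: {0:h, 6:j}
ways to finish when only these pieces remain (= sum over removing one remaining piece with nothing left below it):
  1 left: {7}→1  {9}→1
  2 left: {6,7}→1  {7,9}→2  {8,9}→1
  3 left: {5,8,9}→1  {6,7,9}→3  {7,8,9}→3
  4 left: {4,5,8,9}→1  {5,7,8,9}→4  {6,7,8,9}→6
  5 left: {3,4,5,8,9}→1  {4,5,7,8,9}→5  {5,6,7,8,9}→10
  6 left: {2,3,4,5,8,9}→1  {3,4,5,7,8,9}→6  {4,5,6,7,8,9}→15
  7 left: {1,2,3,4,5,8,9}→1  {2,3,4,5,7,8,9}→7  {3,4,5,6,7,8,9}→21
  8 left: {0,1,2,3,4,5,8,9}→1  {1,2,3,4,5,7,8,9}→8  {2,3,4,5,6,7,8,9}→28
  placing 0:h first → 36 extensions
  placing 6:j first → 9 extensions
total linear extensions = 45

45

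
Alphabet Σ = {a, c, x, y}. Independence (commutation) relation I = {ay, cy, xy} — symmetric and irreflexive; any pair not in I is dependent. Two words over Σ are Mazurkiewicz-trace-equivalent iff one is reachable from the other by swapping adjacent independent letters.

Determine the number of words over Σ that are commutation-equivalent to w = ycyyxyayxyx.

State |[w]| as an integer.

462

0(y) covers ∅
1(c) covers ∅
2(y) covers 0:y
3(y) covers 2:y
4(x) covers 1:c
5(y) covers 3:y
6(a) covers 4:x
7(y) covers 5:y
8(x) covers 6:a
9(y) covers 7:y
10(x) covers 8:x
floor of heap: 0:y, 1:c
completions by unplaced set U, small U first (add the entries for U minus each lowest piece of U):
  |U|=1: {9}:1  {10}:1
  |U|=2: {7,9}:1  {8,10}:1  {9,10}:2
  |U|=3: {5,7,9}:1  {6,8,10}:1  {7,9,10}:3  {8,9,10}:3
  |U|=4: {3,5,7,9}:1  {4,6,8,10}:1  {5,7,9,10}:4  {6,8,9,10}:4  {7,8,9,10}:6
  |U|=5: {1,4,6,8,10}:1  {2,3,5,7,9}:1  {3,5,7,9,10}:5  {4,6,8,9,10}:5  {5,7,8,9,10}:10  {6,7,8,9,10}:10
  |U|=6: {0,2,3,5,7,9}:1  {1,4,6,8,9,10}:6  {2,3,5,7,9,10}:6  {3,5,7,8,9,10}:15  {4,6,7,8,9,10}:15  {5,6,7,8,9,10}:20
  |U|=7: {0,2,3,5,7,9,10}:7  {1,4,6,7,8,9,10}:21  {2,3,5,7,8,9,10}:21  {3,5,6,7,8,9,10}:35  {4,5,6,7,8,9,10}:35
  |U|=8: {0,2,3,5,7,8,9,10}:28  {1,4,5,6,7,8,9,10}:56  {2,3,5,6,7,8,9,10}:56  {3,4,5,6,7,8,9,10}:70
  |U|=9: {0,2,3,5,6,7,8,9,10}:84  {1,3,4,5,6,7,8,9,10}:126  {2,3,4,5,6,7,8,9,10}:126
  start at 0(y): 252
  start at 1(c): 210
sum over floor = 462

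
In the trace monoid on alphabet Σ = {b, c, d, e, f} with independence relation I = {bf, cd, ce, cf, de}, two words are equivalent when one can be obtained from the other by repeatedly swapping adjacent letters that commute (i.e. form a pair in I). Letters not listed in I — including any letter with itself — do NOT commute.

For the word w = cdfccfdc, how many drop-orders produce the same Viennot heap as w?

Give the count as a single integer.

drop 0:c onto floor
drop 1:d onto floor
drop 2:f onto {1:d}
drop 3:c onto {0:c}
drop 4:c onto {3:c}
drop 5:f onto {2:f}
drop 6:d onto {5:f}
drop 7:c onto {4:c}
ground layer = {0:c, 1:d}
drop-orders for the pieces not yet dropped (sum over which currently-grounded one goes next):
  1 to go: {6} 1  {7} 1
  2 to go: {4,7} 1  {5,6} 1  {6,7} 2
  3 to go: {2,5,6} 1  {3,4,7} 1  {4,6,7} 3  {5,6,7} 3
  4 to go: {0,3,4,7} 1  {1,2,5,6} 1  {2,5,6,7} 4  {3,4,6,7} 4  {4,5,6,7} 6
  5 to go: {0,3,4,6,7} 5  {1,2,5,6,7} 5  {2,4,5,6,7} 10  {3,4,5,6,7} 10
  6 to go: {0,3,4,5,6,7} 15  {1,2,4,5,6,7} 15  {2,3,4,5,6,7} 20
  if 0:c drops first: 35 orders
  if 1:d drops first: 35 orders
heap linearizations: 70

70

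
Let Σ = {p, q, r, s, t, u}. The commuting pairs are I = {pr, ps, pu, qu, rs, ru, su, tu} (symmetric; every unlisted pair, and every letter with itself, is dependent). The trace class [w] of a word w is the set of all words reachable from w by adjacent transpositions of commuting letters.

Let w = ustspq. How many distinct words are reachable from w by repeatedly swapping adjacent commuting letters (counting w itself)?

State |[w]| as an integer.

12

piece 0:u — minimal
piece 1:s — minimal
piece 2:t rests on {1:s}
piece 3:s rests on {2:t}
piece 4:p rests on {2:t}
piece 5:q rests on {3:s, 4:p}
minimal pieces: {0:u, 1:s}
ways to finish when only these pieces remain (= sum over removing one remaining piece with nothing left below it):
  1 left: {0}→1  {5}→1
  2 left: {0,5}→2  {3,5}→1  {4,5}→1
  3 left: {0,3,5}→3  {0,4,5}→3  {3,4,5}→2
  4 left: {0,3,4,5}→8  {2,3,4,5}→2
  placing 0:u first → 2 extensions
  placing 1:s first → 10 extensions
total linear extensions = 12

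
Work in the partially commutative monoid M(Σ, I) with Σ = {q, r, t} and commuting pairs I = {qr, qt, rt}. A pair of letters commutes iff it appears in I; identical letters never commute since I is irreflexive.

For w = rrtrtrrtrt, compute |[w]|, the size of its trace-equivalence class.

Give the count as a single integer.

piece 0:r — minimal
piece 1:r rests on {0:r}
piece 2:t — minimal
piece 3:r rests on {1:r}
piece 4:t rests on {2:t}
piece 5:r rests on {3:r}
piece 6:r rests on {5:r}
piece 7:t rests on {4:t}
piece 8:r rests on {6:r}
piece 9:t rests on {7:t}
minimal pieces: {0:r, 2:t}
ways to finish when only these pieces remain (= sum over removing one remaining piece with nothing left below it):
  1 left: {8}→1  {9}→1
  2 left: {6,8}→1  {7,9}→1  {8,9}→2
  3 left: {4,7,9}→1  {5,6,8}→1  {6,8,9}→3  {7,8,9}→3
  4 left: {2,4,7,9}→1  {3,5,6,8}→1  {4,7,8,9}→4  {5,6,8,9}→4  {6,7,8,9}→6
  5 left: {1,3,5,6,8}→1  {2,4,7,8,9}→5  {3,5,6,8,9}→5  {4,6,7,8,9}→10  {5,6,7,8,9}→10
  6 left: {0,1,3,5,6,8}→1  {1,3,5,6,8,9}→6  {2,4,6,7,8,9}→15  {3,5,6,7,8,9}→15  {4,5,6,7,8,9}→20
  7 left: {0,1,3,5,6,8,9}→7  {1,3,5,6,7,8,9}→21  {2,4,5,6,7,8,9}→35  {3,4,5,6,7,8,9}→35
  8 left: {0,1,3,5,6,7,8,9}→28  {1,3,4,5,6,7,8,9}→56  {2,3,4,5,6,7,8,9}→70
  placing 0:r first → 126 extensions
  placing 2:t first → 84 extensions
total linear extensions = 210

210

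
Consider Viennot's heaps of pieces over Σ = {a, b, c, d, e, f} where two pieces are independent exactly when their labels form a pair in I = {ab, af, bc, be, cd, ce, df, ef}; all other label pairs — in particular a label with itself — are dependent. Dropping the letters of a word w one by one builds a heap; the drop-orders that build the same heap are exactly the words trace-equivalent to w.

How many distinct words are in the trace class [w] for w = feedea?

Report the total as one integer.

6

piece 0:f — minimal
piece 1:e — minimal
piece 2:e rests on {1:e}
piece 3:d rests on {2:e}
piece 4:e rests on {3:d}
piece 5:a rests on {4:e}
minimal pieces: {0:f, 1:e}
ways to finish when only these pieces remain (= sum over removing one remaining piece with nothing left below it):
  1 left: {0}→1  {5}→1
  2 left: {0,5}→2  {4,5}→1
  3 left: {0,4,5}→3  {3,4,5}→1
  4 left: {0,3,4,5}→4  {2,3,4,5}→1
  placing 0:f first → 1 extensions
  placing 1:e first → 5 extensions
total linear extensions = 6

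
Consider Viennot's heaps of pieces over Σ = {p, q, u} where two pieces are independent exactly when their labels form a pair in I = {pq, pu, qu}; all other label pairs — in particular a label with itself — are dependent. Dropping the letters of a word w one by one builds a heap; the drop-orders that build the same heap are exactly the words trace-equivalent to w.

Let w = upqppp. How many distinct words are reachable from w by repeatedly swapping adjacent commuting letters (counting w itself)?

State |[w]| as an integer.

drop 0:u onto floor
drop 1:p onto floor
drop 2:q onto floor
drop 3:p onto {1:p}
drop 4:p onto {3:p}
drop 5:p onto {4:p}
ground layer = {0:u, 1:p, 2:q}
drop-orders for the pieces not yet dropped (sum over which currently-grounded one goes next):
  1 to go: {0} 1  {2} 1  {5} 1
  2 to go: {0,2} 2  {0,5} 2  {2,5} 2  {4,5} 1
  3 to go: {0,2,5} 6  {0,4,5} 3  {2,4,5} 3  {3,4,5} 1
  4 to go: {0,2,4,5} 12  {0,3,4,5} 4  {1,3,4,5} 1  {2,3,4,5} 4
  if 0:u drops first: 5 orders
  if 1:p drops first: 20 orders
  if 2:q drops first: 5 orders
heap linearizations: 30

30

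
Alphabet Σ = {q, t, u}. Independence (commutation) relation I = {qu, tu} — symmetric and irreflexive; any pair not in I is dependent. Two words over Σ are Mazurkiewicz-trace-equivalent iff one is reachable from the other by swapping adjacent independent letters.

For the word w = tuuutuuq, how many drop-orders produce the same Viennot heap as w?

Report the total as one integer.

56

piece 0:t — minimal
piece 1:u — minimal
piece 2:u rests on {1:u}
piece 3:u rests on {2:u}
piece 4:t rests on {0:t}
piece 5:u rests on {3:u}
piece 6:u rests on {5:u}
piece 7:q rests on {4:t}
minimal pieces: {0:t, 1:u}
ways to finish when only these pieces remain (= sum over removing one remaining piece with nothing left below it):
  1 left: {6}→1  {7}→1
  2 left: {4,7}→1  {5,6}→1  {6,7}→2
  3 left: {0,4,7}→1  {3,5,6}→1  {4,6,7}→3  {5,6,7}→3
  4 left: {0,4,6,7}→4  {2,3,5,6}→1  {3,5,6,7}→4  {4,5,6,7}→6
  5 left: {0,4,5,6,7}→10  {1,2,3,5,6}→1  {2,3,5,6,7}→5  {3,4,5,6,7}→10
  6 left: {0,3,4,5,6,7}→20  {1,2,3,5,6,7}→6  {2,3,4,5,6,7}→15
  placing 0:t first → 21 extensions
  placing 1:u first → 35 extensions
total linear extensions = 56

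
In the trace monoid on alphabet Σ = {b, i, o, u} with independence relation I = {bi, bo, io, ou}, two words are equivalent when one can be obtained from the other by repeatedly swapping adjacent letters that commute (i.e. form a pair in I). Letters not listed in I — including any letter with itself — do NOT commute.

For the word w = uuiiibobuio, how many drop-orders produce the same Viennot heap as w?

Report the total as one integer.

drop 0:u onto floor
drop 1:u onto {0:u}
drop 2:i onto {1:u}
drop 3:i onto {2:i}
drop 4:i onto {3:i}
drop 5:b onto {1:u}
drop 6:o onto floor
drop 7:b onto {5:b}
drop 8:u onto {4:i, 7:b}
drop 9:i onto {8:u}
drop 10:o onto {6:o}
ground layer = {0:u, 6:o}
drop-orders for the pieces not yet dropped (sum over which currently-grounded one goes next):
  1 to go: {9} 1  {10} 1
  2 to go: {6,10} 1  {8,9} 1  {9,10} 2
  3 to go: {4,8,9} 1  {6,9,10} 3  {7,8,9} 1  {8,9,10} 3
  4 to go: {3,4,8,9} 1  {4,7,8,9} 2  {4,8,9,10} 4  {5,7,8,9} 1  {6,8,9,10} 6  {7,8,9,10} 4
  5 to go: {2,3,4,8,9} 1  {3,4,7,8,9} 3  {3,4,8,9,10} 5  {4,5,7,8,9} 3  {4,6,8,9,10} 10  {4,7,8,9,10} 10  {5,7,8,9,10} 5  {6,7,8,9,10} 10
  6 to go: {2,3,4,7,8,9} 4  {2,3,4,8,9,10} 6  {3,4,5,7,8,9} 6  {3,4,6,8,9,10} 15  {3,4,7,8,9,10} 18  {4,5,7,8,9,10} 18  {4,6,7,8,9,10} 30  {5,6,7,8,9,10} 15
  7 to go: {2,3,4,5,7,8,9} 10  {2,3,4,6,8,9,10} 21  {2,3,4,7,8,9,10} 28  {3,4,5,7,8,9,10} 42  {3,4,6,7,8,9,10} 63  {4,5,6,7,8,9,10} 63
  8 to go: {1,2,3,4,5,7,8,9} 10  {2,3,4,5,7,8,9,10} 80  {2,3,4,6,7,8,9,10} 112  {3,4,5,6,7,8,9,10} 168
  9 to go: {0,1,2,3,4,5,7,8,9} 10  {1,2,3,4,5,7,8,9,10} 90  {2,3,4,5,6,7,8,9,10} 360
  if 0:u drops first: 450 orders
  if 6:o drops first: 100 orders
heap linearizations: 550

550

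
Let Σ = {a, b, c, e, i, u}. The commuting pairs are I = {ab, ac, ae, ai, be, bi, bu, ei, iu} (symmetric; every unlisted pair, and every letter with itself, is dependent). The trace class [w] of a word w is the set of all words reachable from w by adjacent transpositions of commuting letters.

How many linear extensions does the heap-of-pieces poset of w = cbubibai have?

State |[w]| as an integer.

210

#0=c has no predecessor
#1=b depends on [0:c]
#2=u depends on [0:c]
#3=b depends on [1:b]
#4=i depends on [0:c]
#5=b depends on [3:b]
#6=a depends on [2:u]
#7=i depends on [4:i]
sources: [0:c]
N(rest) = Σ N(rest − s) over sources s of rest; N(one piece) = 1:
  size 1 → [5]=1  [6]=1  [7]=1
  size 2 → [2,6]=1  [3,5]=1  [4,7]=1  [5,6]=2  [5,7]=2  [6,7]=2
  size 3 → [1,3,5]=1  [2,5,6]=3  [2,6,7]=3  [3,5,6]=3  [3,5,7]=3  [4,5,7]=3  [4,6,7]=3  [5,6,7]=6
  size 4 → [1,3,5,6]=4  [1,3,5,7]=4  [2,3,5,6]=6  [2,4,6,7]=6  [2,5,6,7]=12  [3,4,5,7]=6  [3,5,6,7]=12  [4,5,6,7]=12
  size 5 → [1,2,3,5,6]=10  [1,3,4,5,7]=10  [1,3,5,6,7]=20  [2,3,5,6,7]=30  [2,4,5,6,7]=30  [3,4,5,6,7]=30
  size 6 → [1,2,3,5,6,7]=60  [1,3,4,5,6,7]=60  [2,3,4,5,6,7]=90
  first=0(c) contributes 210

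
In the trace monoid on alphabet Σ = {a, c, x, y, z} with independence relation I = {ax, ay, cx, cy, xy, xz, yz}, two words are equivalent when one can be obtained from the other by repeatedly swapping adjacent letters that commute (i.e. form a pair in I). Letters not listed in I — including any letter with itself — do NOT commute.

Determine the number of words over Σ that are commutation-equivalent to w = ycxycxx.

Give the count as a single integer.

210

#0=y has no predecessor
#1=c has no predecessor
#2=x has no predecessor
#3=y depends on [0:y]
#4=c depends on [1:c]
#5=x depends on [2:x]
#6=x depends on [5:x]
sources: [0:y, 1:c, 2:x]
N(rest) = Σ N(rest − s) over sources s of rest; N(one piece) = 1:
  size 1 → [3]=1  [4]=1  [6]=1
  size 2 → [0,3]=1  [1,4]=1  [3,4]=2  [3,6]=2  [4,6]=2  [5,6]=1
  size 3 → [0,3,4]=3  [0,3,6]=3  [1,3,4]=3  [1,4,6]=3  [2,5,6]=1  [3,4,6]=6  [3,5,6]=3  [4,5,6]=3
  size 4 → [0,1,3,4]=6  [0,3,4,6]=12  [0,3,5,6]=6  [1,3,4,6]=12  [1,4,5,6]=6  [2,3,5,6]=4  [2,4,5,6]=4  [3,4,5,6]=12
  size 5 → [0,1,3,4,6]=30  [0,2,3,5,6]=10  [0,3,4,5,6]=30  [1,2,4,5,6]=10  [1,3,4,5,6]=30  [2,3,4,5,6]=20
  first=0(y) contributes 60
  first=1(c) contributes 60
  first=2(x) contributes 90
|[w]| = 210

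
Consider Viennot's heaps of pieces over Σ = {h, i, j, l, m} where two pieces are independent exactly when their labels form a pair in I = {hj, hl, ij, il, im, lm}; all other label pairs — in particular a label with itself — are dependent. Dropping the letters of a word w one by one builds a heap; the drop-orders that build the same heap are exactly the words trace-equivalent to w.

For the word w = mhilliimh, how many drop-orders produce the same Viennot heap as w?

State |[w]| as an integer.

drop 0:m onto floor
drop 1:h onto {0:m}
drop 2:i onto {1:h}
drop 3:l onto floor
drop 4:l onto {3:l}
drop 5:i onto {2:i}
drop 6:i onto {5:i}
drop 7:m onto {1:h}
drop 8:h onto {6:i, 7:m}
ground layer = {0:m, 3:l}
drop-orders for the pieces not yet dropped (sum over which currently-grounded one goes next):
  1 to go: {4} 1  {8} 1
  2 to go: {3,4} 1  {4,8} 2  {6,8} 1  {7,8} 1
  3 to go: {3,4,8} 3  {4,6,8} 3  {4,7,8} 3  {5,6,8} 1  {6,7,8} 2
  4 to go: {2,5,6,8} 1  {3,4,6,8} 6  {3,4,7,8} 6  {4,5,6,8} 4  {4,6,7,8} 8  {5,6,7,8} 3
  5 to go: {2,4,5,6,8} 5  {2,5,6,7,8} 4  {3,4,5,6,8} 10  {3,4,6,7,8} 20  {4,5,6,7,8} 15
  6 to go: {1,2,5,6,7,8} 4  {2,3,4,5,6,8} 15  {2,4,5,6,7,8} 24  {3,4,5,6,7,8} 45
  7 to go: {0,1,2,5,6,7,8} 4  {1,2,4,5,6,7,8} 28  {2,3,4,5,6,7,8} 84
  if 0:m drops first: 112 orders
  if 3:l drops first: 32 orders
heap linearizations: 144

144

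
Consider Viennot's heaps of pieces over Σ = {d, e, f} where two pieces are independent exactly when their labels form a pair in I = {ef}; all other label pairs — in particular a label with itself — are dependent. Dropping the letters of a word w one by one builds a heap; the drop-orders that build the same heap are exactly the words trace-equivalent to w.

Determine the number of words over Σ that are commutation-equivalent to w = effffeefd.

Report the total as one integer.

56

0(e) covers ∅
1(f) covers ∅
2(f) covers 1:f
3(f) covers 2:f
4(f) covers 3:f
5(e) covers 0:e
6(e) covers 5:e
7(f) covers 4:f
8(d) covers 6:e, 7:f
floor of heap: 0:e, 1:f
completions by unplaced set U, small U first (add the entries for U minus each lowest piece of U):
  |U|=1: {8}:1
  |U|=2: {6,8}:1  {7,8}:1
  |U|=3: {4,7,8}:1  {5,6,8}:1  {6,7,8}:2
  |U|=4: {0,5,6,8}:1  {3,4,7,8}:1  {4,6,7,8}:3  {5,6,7,8}:3
  |U|=5: {0,5,6,7,8}:4  {2,3,4,7,8}:1  {3,4,6,7,8}:4  {4,5,6,7,8}:6
  |U|=6: {0,4,5,6,7,8}:10  {1,2,3,4,7,8}:1  {2,3,4,6,7,8}:5  {3,4,5,6,7,8}:10
  |U|=7: {0,3,4,5,6,7,8}:20  {1,2,3,4,6,7,8}:6  {2,3,4,5,6,7,8}:15
  start at 0(e): 21
  start at 1(f): 35
sum over floor = 56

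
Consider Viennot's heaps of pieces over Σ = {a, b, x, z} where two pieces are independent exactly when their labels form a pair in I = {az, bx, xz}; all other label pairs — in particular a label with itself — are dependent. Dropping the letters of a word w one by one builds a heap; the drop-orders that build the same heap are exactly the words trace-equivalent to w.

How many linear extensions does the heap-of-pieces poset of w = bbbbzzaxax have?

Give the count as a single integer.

15

drop 0:b onto floor
drop 1:b onto {0:b}
drop 2:b onto {1:b}
drop 3:b onto {2:b}
drop 4:z onto {3:b}
drop 5:z onto {4:z}
drop 6:a onto {3:b}
drop 7:x onto {6:a}
drop 8:a onto {7:x}
drop 9:x onto {8:a}
ground layer = {0:b}
drop-orders for the pieces not yet dropped (sum over which currently-grounded one goes next):
  1 to go: {5} 1  {9} 1
  2 to go: {4,5} 1  {5,9} 2  {8,9} 1
  3 to go: {4,5,9} 3  {5,8,9} 3  {7,8,9} 1
  4 to go: {4,5,8,9} 6  {5,7,8,9} 4  {6,7,8,9} 1
  5 to go: {4,5,7,8,9} 10  {5,6,7,8,9} 5
  6 to go: {4,5,6,7,8,9} 15
  7 to go: {3,4,5,6,7,8,9} 15
  8 to go: {2,3,4,5,6,7,8,9} 15
  if 0:b drops first: 15 orders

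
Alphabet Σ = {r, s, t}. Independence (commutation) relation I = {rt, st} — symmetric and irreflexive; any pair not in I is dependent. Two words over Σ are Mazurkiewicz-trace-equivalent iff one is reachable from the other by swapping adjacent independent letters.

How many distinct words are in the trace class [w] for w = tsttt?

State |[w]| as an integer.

5

piece 0:t — minimal
piece 1:s — minimal
piece 2:t rests on {0:t}
piece 3:t rests on {2:t}
piece 4:t rests on {3:t}
minimal pieces: {0:t, 1:s}
ways to finish when only these pieces remain (= sum over removing one remaining piece with nothing left below it):
  1 left: {1}→1  {4}→1
  2 left: {1,4}→2  {3,4}→1
  3 left: {1,3,4}→3  {2,3,4}→1
  placing 0:t first → 4 extensions
  placing 1:s first → 1 extensions
total linear extensions = 5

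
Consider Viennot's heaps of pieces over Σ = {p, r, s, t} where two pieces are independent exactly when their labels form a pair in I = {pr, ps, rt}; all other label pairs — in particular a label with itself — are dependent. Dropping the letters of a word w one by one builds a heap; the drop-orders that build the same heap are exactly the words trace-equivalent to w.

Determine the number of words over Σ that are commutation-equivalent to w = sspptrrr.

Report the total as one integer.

drop 0:s onto floor
drop 1:s onto {0:s}
drop 2:p onto floor
drop 3:p onto {2:p}
drop 4:t onto {1:s, 3:p}
drop 5:r onto {1:s}
drop 6:r onto {5:r}
drop 7:r onto {6:r}
ground layer = {0:s, 2:p}
drop-orders for the pieces not yet dropped (sum over which currently-grounded one goes next):
  1 to go: {4} 1  {7} 1
  2 to go: {3,4} 1  {4,7} 2  {6,7} 1
  3 to go: {2,3,4} 1  {3,4,7} 3  {4,6,7} 3  {5,6,7} 1
  4 to go: {2,3,4,7} 4  {3,4,6,7} 6  {4,5,6,7} 4
  5 to go: {1,4,5,6,7} 4  {2,3,4,6,7} 10  {3,4,5,6,7} 10
  6 to go: {0,1,4,5,6,7} 4  {1,3,4,5,6,7} 14  {2,3,4,5,6,7} 20
  if 0:s drops first: 34 orders
  if 2:p drops first: 18 orders
heap linearizations: 52

52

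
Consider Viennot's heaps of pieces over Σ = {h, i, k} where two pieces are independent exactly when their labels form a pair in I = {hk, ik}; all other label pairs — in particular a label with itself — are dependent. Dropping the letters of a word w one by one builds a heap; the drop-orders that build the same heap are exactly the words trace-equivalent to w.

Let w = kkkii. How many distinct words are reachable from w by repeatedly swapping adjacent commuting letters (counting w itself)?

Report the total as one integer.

#0=k has no predecessor
#1=k depends on [0:k]
#2=k depends on [1:k]
#3=i has no predecessor
#4=i depends on [3:i]
sources: [0:k, 3:i]
N(rest) = Σ N(rest − s) over sources s of rest; N(one piece) = 1:
  size 1 → [2]=1  [4]=1
  size 2 → [1,2]=1  [2,4]=2  [3,4]=1
  size 3 → [0,1,2]=1  [1,2,4]=3  [2,3,4]=3
  first=0(k) contributes 6
  first=3(i) contributes 4
|[w]| = 10

10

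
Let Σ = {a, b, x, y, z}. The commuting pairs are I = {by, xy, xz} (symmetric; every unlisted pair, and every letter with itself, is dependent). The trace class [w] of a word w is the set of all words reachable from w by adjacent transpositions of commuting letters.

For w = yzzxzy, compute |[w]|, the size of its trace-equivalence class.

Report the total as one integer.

drop 0:y onto floor
drop 1:z onto {0:y}
drop 2:z onto {1:z}
drop 3:x onto floor
drop 4:z onto {2:z}
drop 5:y onto {4:z}
ground layer = {0:y, 3:x}
drop-orders for the pieces not yet dropped (sum over which currently-grounded one goes next):
  1 to go: {3} 1  {5} 1
  2 to go: {3,5} 2  {4,5} 1
  3 to go: {2,4,5} 1  {3,4,5} 3
  4 to go: {1,2,4,5} 1  {2,3,4,5} 4
  if 0:y drops first: 5 orders
  if 3:x drops first: 1 orders
heap linearizations: 6

6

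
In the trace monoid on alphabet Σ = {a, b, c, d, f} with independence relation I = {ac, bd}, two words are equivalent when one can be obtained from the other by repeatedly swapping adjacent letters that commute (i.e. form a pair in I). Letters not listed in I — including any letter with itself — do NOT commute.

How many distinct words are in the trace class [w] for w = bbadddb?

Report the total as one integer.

4

0(b) covers ∅
1(b) covers 0:b
2(a) covers 1:b
3(d) covers 2:a
4(d) covers 3:d
5(d) covers 4:d
6(b) covers 2:a
floor of heap: 0:b
completions by unplaced set U, small U first (add the entries for U minus each lowest piece of U):
  |U|=1: {5}:1  {6}:1
  |U|=2: {4,5}:1  {5,6}:2
  |U|=3: {3,4,5}:1  {4,5,6}:3
  |U|=4: {3,4,5,6}:4
  |U|=5: {2,3,4,5,6}:4
  start at 0(b): 4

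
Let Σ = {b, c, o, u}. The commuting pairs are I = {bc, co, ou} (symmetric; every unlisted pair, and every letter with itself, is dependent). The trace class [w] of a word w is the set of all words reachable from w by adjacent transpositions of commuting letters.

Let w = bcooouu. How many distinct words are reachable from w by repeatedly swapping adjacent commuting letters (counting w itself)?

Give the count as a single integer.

#0=b has no predecessor
#1=c has no predecessor
#2=o depends on [0:b]
#3=o depends on [2:o]
#4=o depends on [3:o]
#5=u depends on [0:b, 1:c]
#6=u depends on [5:u]
sources: [0:b, 1:c]
N(rest) = Σ N(rest − s) over sources s of rest; N(one piece) = 1:
  size 1 → [4]=1  [6]=1
  size 2 → [3,4]=1  [4,6]=2  [5,6]=1
  size 3 → [1,5,6]=1  [2,3,4]=1  [3,4,6]=3  [4,5,6]=3
  size 4 → [1,4,5,6]=4  [2,3,4,6]=4  [3,4,5,6]=6
  size 5 → [1,3,4,5,6]=10  [2,3,4,5,6]=10
  first=0(b) contributes 20
  first=1(c) contributes 10
|[w]| = 30

30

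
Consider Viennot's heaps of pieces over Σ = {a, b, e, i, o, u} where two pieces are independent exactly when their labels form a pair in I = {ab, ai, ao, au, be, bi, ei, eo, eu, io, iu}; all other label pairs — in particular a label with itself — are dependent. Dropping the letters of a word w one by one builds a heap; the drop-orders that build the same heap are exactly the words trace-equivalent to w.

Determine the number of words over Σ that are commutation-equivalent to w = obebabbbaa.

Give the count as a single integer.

210

drop 0:o onto floor
drop 1:b onto {0:o}
drop 2:e onto floor
drop 3:b onto {1:b}
drop 4:a onto {2:e}
drop 5:b onto {3:b}
drop 6:b onto {5:b}
drop 7:b onto {6:b}
drop 8:a onto {4:a}
drop 9:a onto {8:a}
ground layer = {0:o, 2:e}
drop-orders for the pieces not yet dropped (sum over which currently-grounded one goes next):
  1 to go: {7} 1  {9} 1
  2 to go: {6,7} 1  {7,9} 2  {8,9} 1
  3 to go: {4,8,9} 1  {5,6,7} 1  {6,7,9} 3  {7,8,9} 3
  4 to go: {2,4,8,9} 1  {3,5,6,7} 1  {4,7,8,9} 4  {5,6,7,9} 4  {6,7,8,9} 6
  5 to go: {1,3,5,6,7} 1  {2,4,7,8,9} 5  {3,5,6,7,9} 5  {4,6,7,8,9} 10  {5,6,7,8,9} 10
  6 to go: {0,1,3,5,6,7} 1  {1,3,5,6,7,9} 6  {2,4,6,7,8,9} 15  {3,5,6,7,8,9} 15  {4,5,6,7,8,9} 20
  7 to go: {0,1,3,5,6,7,9} 7  {1,3,5,6,7,8,9} 21  {2,4,5,6,7,8,9} 35  {3,4,5,6,7,8,9} 35
  8 to go: {0,1,3,5,6,7,8,9} 28  {1,3,4,5,6,7,8,9} 56  {2,3,4,5,6,7,8,9} 70
  if 0:o drops first: 126 orders
  if 2:e drops first: 84 orders
heap linearizations: 210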